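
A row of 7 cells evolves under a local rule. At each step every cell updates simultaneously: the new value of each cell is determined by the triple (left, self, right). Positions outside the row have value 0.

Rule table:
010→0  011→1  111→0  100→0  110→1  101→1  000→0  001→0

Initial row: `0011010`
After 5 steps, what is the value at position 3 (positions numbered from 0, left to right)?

0

0011100
0010100
0001000
0000000
0000000
position 3 holds 0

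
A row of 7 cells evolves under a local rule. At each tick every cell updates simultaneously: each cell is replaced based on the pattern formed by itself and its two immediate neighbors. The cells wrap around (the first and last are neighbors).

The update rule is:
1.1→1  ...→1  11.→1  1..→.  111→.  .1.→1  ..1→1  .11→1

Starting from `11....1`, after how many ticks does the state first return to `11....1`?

5

tick 1: .1.1111
tick 2: 1111..1
tick 3: ...1.11
tick 4: .111111
tick 5: 11....1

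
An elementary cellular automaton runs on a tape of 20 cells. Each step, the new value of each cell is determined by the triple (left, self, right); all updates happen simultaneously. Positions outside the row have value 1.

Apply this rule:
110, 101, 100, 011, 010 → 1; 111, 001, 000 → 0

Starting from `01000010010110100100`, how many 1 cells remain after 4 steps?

12

11100011011111110110
00110011110000011111
10111010011000010000
11101111011100011000
count of 1: 12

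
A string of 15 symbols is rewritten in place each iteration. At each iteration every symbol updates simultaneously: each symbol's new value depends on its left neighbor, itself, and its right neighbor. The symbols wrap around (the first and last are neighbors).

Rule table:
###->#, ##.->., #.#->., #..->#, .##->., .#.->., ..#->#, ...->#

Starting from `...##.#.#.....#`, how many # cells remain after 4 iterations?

9

iteration 1: ###......#####.
iteration 2: .#.######.###..
iteration 3: #...####...#.##
iteration 4: .###.##.###...#
count of #: 9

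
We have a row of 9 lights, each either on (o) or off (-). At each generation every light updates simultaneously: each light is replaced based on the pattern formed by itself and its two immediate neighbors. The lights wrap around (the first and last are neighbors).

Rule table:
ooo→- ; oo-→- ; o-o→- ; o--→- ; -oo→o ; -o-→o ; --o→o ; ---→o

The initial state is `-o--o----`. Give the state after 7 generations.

oo-ooooo-

oo-oo-ooo
---o--o--
oooo-oo-o
-----o--o
-ooooo-oo
-o-----o-
oo-ooooo-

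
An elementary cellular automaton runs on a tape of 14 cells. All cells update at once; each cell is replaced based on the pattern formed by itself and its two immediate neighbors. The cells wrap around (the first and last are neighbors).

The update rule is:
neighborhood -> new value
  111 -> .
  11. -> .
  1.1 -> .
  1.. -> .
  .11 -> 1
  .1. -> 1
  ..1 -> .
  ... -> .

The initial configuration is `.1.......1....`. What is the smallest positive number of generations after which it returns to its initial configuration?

1

.1.......1....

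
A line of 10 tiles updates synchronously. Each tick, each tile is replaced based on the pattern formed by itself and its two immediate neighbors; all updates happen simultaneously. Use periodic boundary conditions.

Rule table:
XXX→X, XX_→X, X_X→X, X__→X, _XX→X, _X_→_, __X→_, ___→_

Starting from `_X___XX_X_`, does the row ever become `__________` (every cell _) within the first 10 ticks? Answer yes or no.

__X__XXX_X
X__X_XXXX_
_X__XXXXXX
X_X_XXXXXX
XX_XXXXXXX
XXXXXXXXXX
XXXXXXXXXX  (fixed point — unchanged through tick 10)
tick 10 is XXXXXXXXXX, still not uniform _

no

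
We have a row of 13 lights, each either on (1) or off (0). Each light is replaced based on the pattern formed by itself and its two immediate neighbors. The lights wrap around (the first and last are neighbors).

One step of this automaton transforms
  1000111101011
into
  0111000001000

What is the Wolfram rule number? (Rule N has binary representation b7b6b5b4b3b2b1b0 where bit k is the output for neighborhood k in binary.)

position 5: 111 → 0  (bit 7 = 0)
position 0: 110 → 0  (bit 6 = 0)
position 8: 101 → 0  (bit 5 = 0)
position 1: 100 → 1  (bit 4 = 1)
position 4: 011 → 0  (bit 3 = 0)
position 9: 010 → 1  (bit 2 = 1)
position 3: 001 → 1  (bit 1 = 1)
position 2: 000 → 1  (bit 0 = 1)
bits b7..b0 = 00010111 = 23

23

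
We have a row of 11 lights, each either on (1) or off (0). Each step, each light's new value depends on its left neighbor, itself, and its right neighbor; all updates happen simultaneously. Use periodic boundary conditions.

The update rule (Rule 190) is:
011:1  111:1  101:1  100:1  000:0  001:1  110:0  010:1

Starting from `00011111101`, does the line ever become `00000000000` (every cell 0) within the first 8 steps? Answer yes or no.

no

10111111011
01111110111
11111101110
11111011101
11110111011
11101110111
11011101111
10111011111
step 8 is 10111011111, still not uniform 0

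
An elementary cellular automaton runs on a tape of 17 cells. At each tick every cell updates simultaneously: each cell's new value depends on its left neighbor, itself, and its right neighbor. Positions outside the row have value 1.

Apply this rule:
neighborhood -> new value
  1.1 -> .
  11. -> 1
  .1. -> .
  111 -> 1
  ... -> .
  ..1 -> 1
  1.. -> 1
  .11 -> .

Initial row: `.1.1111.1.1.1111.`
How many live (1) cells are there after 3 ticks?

8

....111......111.
1..1.111....1.11.
111...111..1...1.
count of 1: 8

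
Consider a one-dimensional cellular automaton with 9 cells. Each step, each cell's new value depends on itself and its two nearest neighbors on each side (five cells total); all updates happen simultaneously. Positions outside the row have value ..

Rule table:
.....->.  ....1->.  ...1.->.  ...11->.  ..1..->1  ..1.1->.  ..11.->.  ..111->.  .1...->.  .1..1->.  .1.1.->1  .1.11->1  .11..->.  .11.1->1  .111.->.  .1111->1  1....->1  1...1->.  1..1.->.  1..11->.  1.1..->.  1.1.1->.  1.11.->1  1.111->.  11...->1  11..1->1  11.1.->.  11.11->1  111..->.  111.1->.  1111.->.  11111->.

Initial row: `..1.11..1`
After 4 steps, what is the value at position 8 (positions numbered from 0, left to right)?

...11.1.1
....1..1.
....1..1.  (fixed point — unchanged through step 4)
position 8 holds .

.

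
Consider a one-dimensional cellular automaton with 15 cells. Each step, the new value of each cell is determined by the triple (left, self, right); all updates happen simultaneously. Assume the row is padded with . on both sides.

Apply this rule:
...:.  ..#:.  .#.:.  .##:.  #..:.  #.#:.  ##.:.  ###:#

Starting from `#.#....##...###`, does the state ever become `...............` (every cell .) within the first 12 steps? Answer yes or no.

yes

step 1: .............#.
step 2: ...............
all cells are . at step 2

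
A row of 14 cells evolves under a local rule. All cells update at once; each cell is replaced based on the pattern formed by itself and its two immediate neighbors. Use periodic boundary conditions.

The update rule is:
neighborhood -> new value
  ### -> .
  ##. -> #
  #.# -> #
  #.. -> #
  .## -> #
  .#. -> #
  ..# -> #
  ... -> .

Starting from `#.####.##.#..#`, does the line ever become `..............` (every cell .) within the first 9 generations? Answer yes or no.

###..#########
..####........
.##..##.......
########......
#......##....#
##....####..##
.##..##..####.
##########..##
.........####.
generation 9 is .........####., still not uniform .

no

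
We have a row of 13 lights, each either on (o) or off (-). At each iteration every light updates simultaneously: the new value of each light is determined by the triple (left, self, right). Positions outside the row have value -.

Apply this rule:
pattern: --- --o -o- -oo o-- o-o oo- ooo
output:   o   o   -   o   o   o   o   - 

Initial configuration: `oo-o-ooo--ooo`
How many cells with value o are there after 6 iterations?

9

iteration 1: ooo-oo-oooo-o
iteration 2: o-oooooo--oo-
iteration 3: -oo----oooooo
iteration 4: oooooooo----o
iteration 5: o------ooooo-
iteration 6: -ooooooo---oo
count of o: 9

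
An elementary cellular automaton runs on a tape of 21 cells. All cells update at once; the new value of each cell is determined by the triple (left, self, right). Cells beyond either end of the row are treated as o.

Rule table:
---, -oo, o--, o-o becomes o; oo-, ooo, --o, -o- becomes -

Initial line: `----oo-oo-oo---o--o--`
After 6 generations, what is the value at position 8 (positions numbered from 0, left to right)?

ooo-o-oo-oo-oo--o--o-
---o-oo-oo-oo-o--o--o
oo--oo-oo-oo-o-o--o-o
--o-o-oo-oo-o-o-o--oo
o--o-oo-oo-o-o-o-o-o-
-o--oo-oo-o-o-o-o-o-o
position 8 holds o

o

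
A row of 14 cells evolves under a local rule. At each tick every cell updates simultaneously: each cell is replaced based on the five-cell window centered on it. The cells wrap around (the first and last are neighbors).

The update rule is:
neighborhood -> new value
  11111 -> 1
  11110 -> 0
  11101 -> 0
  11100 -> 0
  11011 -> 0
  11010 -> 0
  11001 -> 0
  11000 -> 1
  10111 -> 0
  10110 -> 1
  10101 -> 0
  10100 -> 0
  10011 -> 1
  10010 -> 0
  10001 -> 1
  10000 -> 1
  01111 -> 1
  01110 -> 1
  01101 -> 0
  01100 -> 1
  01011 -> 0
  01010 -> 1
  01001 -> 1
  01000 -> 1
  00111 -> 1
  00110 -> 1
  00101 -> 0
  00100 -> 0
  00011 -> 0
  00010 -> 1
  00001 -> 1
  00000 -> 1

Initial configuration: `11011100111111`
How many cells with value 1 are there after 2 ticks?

00001001111111
11110111111100
count of 1: 11

11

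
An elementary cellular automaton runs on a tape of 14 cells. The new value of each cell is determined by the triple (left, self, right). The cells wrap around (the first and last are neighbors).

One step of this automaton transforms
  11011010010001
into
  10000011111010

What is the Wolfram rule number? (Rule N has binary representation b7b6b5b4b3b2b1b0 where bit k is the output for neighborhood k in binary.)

position 0: 111 → 1  (bit 7 = 1)
position 1: 110 → 0  (bit 6 = 0)
position 2: 101 → 0  (bit 5 = 0)
position 7: 100 → 1  (bit 4 = 1)
position 3: 011 → 0  (bit 3 = 0)
position 6: 010 → 1  (bit 2 = 1)
position 8: 001 → 1  (bit 1 = 1)
position 11: 000 → 0  (bit 0 = 0)
bits b7..b0 = 10010110 = 150

150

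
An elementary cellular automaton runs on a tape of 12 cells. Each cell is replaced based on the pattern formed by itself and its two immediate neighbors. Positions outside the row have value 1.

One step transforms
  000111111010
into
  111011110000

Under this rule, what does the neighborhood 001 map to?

At position 2 the neighborhood is 001; the next row has 1 there.

1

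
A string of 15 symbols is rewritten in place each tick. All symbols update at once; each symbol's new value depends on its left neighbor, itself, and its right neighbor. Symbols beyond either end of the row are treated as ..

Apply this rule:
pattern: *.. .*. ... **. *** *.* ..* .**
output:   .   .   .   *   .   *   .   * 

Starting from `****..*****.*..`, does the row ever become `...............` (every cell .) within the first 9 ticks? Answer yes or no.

*..*..*...**...
..........**...
..........**...  (fixed point — unchanged through tick 9)
tick 9 is ..........**..., still not uniform .

no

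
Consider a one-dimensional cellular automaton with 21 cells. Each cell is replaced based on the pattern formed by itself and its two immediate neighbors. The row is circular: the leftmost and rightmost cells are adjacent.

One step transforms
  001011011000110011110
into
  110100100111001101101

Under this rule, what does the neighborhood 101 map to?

At position 3 the neighborhood is 101; the next row has 1 there.

1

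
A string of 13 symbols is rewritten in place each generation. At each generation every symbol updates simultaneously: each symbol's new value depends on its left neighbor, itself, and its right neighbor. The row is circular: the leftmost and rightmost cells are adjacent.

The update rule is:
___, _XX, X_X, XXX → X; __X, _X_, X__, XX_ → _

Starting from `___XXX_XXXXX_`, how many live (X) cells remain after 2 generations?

XX_XX_XXXXX__
X_XX_XXXXX___
count of X: 8

8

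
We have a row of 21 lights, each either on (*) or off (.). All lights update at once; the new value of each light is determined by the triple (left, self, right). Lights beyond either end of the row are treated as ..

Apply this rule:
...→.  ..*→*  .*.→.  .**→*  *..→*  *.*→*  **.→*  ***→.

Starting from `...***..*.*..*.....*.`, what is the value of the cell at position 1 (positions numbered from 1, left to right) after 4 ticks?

..**.***.*.**.*...*.*
.*****.**.****.*.*.*.
**...******..**.*.*.*
***.**....******.*.*.
position 1 holds *

*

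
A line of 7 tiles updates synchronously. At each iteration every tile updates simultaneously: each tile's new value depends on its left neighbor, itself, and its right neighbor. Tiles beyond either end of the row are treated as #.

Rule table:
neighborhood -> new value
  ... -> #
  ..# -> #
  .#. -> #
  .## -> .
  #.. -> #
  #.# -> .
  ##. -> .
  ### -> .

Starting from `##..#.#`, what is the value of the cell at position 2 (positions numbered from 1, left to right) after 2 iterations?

..###..
##...##
position 2 holds #

#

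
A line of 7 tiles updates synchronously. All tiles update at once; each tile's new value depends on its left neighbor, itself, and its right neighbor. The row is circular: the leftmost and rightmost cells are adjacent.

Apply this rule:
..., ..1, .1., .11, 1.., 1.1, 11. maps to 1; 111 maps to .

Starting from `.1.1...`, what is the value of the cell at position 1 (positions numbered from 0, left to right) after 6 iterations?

1111111
.......
1111111  (repeats iteration 1; period 2)
iteration 6: .......
position 1 holds .

.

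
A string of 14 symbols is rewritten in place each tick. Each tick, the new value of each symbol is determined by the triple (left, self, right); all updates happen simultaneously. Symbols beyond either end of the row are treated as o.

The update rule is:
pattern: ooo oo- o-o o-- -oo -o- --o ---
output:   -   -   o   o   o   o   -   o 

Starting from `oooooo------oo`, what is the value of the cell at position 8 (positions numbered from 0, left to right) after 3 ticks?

o

------ooooo-o-
ooooo-o----ooo
-----ooooo-o--
position 8 holds o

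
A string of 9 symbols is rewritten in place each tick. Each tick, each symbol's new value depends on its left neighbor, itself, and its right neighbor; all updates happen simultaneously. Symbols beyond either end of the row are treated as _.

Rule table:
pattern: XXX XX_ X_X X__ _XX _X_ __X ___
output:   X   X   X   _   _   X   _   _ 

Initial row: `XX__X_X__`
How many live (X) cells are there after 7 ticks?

_X__XXX__
_X___XX__
_X____X__
_X____X__  (fixed point — unchanged through tick 7)
count of X: 2

2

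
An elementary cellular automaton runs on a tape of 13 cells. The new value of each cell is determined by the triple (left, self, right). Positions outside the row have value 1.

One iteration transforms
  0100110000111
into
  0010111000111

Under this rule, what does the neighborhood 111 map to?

At position 11 the neighborhood is 111; the next row has 1 there.

1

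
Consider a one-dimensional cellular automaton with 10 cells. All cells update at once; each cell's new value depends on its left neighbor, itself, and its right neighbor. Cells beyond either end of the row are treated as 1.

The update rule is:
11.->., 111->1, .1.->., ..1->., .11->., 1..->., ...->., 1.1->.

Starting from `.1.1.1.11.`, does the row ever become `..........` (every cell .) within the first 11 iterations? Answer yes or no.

..........
all cells are . at iteration 1

yes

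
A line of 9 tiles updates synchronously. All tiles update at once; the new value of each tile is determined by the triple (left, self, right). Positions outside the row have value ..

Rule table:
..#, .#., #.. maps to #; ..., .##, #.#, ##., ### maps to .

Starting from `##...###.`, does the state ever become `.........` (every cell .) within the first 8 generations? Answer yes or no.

..#.#...#
.##.##.##
#........
##.......
..#......
.###.....
#...#....
##.###...
generation 8 is ##.###..., still not uniform .

no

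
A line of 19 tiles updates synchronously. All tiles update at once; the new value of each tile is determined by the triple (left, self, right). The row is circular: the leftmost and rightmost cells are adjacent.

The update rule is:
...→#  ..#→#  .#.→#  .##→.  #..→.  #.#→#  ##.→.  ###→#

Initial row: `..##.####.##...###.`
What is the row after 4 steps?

#..##.##.##.###.#..

##..#.##.#...##.#..
...###..##.##..##.#
.##.#..#..#...#..##
#..##.##.##.###.#..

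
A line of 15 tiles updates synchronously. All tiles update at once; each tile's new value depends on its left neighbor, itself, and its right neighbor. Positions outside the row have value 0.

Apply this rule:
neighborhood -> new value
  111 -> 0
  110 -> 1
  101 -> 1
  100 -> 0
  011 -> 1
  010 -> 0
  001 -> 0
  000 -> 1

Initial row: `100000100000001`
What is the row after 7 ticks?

001110001111100
101010101000101
010101010010010
001010100000000
100101001111111
000010001000001
111000100011100

111000100011100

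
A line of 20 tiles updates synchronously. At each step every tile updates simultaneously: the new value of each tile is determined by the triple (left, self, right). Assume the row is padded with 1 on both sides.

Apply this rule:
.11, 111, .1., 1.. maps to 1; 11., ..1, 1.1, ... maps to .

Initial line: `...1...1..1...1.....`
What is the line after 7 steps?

.1.1.1.11.1.1.1.1.1.

1..11..11.11..11....
.1.1.1.1..1.1.1.1...
.1.1.1.11.1.1.1.11..
.1.1.1.1..1.1.1.1.1.
.1.1.1.11.1.1.1.1.1.
.1.1.1.1..1.1.1.1.1.  (repeats step 4; period 2)
step 7: .1.1.1.11.1.1.1.1.1.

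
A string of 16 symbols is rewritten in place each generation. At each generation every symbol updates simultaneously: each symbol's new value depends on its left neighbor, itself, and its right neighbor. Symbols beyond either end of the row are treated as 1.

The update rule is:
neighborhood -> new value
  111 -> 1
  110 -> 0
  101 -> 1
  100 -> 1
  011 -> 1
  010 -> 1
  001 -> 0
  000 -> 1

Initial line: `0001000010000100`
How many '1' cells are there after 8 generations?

13

generation 1: 1101111011110110
generation 2: 1011110111101101
generation 3: 0111101111011011
generation 4: 1111011110110111
generation 5: 1110111101101111
generation 6: 1101111011011111
generation 7: 1011110110111111
generation 8: 0111101101111111
count of 1: 13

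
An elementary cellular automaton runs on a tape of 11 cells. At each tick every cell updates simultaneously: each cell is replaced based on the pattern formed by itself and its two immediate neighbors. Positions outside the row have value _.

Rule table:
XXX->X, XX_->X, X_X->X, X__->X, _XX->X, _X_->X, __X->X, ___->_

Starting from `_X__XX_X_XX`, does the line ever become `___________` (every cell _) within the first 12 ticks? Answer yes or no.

XXXXXXXXXXX
XXXXXXXXXXX  (fixed point — unchanged through tick 12)
tick 12 is XXXXXXXXXXX, still not uniform _

no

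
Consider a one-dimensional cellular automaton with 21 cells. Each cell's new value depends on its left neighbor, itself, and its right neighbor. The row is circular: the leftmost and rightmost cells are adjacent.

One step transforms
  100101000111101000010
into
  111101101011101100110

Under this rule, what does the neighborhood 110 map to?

1

At position 12 the neighborhood is 110; the next row has 1 there.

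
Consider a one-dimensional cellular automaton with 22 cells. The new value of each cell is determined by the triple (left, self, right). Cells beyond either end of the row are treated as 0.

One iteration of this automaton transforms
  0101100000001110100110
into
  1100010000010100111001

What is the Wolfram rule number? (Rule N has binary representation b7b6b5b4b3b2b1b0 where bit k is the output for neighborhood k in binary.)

150

position 13: 111 → 1  (bit 7 = 1)
position 4: 110 → 0  (bit 6 = 0)
position 2: 101 → 0  (bit 5 = 0)
position 5: 100 → 1  (bit 4 = 1)
position 3: 011 → 0  (bit 3 = 0)
position 1: 010 → 1  (bit 2 = 1)
position 0: 001 → 1  (bit 1 = 1)
position 6: 000 → 0  (bit 0 = 0)
bits b7..b0 = 10010110 = 150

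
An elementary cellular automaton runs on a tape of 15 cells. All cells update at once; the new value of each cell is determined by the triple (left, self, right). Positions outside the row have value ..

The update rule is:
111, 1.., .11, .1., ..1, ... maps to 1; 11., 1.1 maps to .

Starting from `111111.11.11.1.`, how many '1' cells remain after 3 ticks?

12

11111..1..1..11
1111.111111111.
111..11111111.1
count of 1: 12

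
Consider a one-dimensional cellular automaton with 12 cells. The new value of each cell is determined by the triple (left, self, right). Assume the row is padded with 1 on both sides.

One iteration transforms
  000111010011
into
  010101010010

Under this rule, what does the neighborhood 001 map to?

0

At position 2 the neighborhood is 001; the next row has 0 there.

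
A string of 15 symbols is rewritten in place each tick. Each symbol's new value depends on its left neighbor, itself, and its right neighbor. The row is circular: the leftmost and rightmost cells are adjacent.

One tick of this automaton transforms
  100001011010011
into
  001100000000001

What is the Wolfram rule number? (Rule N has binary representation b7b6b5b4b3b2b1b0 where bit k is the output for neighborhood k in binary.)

129

position 14: 111 → 1  (bit 7 = 1)
position 0: 110 → 0  (bit 6 = 0)
position 6: 101 → 0  (bit 5 = 0)
position 1: 100 → 0  (bit 4 = 0)
position 7: 011 → 0  (bit 3 = 0)
position 5: 010 → 0  (bit 2 = 0)
position 4: 001 → 0  (bit 1 = 0)
position 2: 000 → 1  (bit 0 = 1)
bits b7..b0 = 10000001 = 129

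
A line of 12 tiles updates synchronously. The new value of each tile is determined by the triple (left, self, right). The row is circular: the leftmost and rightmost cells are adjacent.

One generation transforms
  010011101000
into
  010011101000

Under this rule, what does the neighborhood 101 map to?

0

At position 7 the neighborhood is 101; the next row has 0 there.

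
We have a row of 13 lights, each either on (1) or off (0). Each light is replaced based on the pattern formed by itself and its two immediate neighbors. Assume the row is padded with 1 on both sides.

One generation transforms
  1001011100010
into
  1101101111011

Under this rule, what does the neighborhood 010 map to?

1

At position 3 the neighborhood is 010; the next row has 1 there.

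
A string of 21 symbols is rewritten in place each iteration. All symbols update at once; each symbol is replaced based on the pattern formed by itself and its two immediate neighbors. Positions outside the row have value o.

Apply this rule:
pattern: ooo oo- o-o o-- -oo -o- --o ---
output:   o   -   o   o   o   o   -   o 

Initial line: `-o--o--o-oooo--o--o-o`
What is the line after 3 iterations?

ooo-oo-ooooo-o-oo-ooo
oo-oo-ooooo-oooo-oooo
o-oo-ooooo-oooo-ooooo

o-oo-ooooo-oooo-ooooo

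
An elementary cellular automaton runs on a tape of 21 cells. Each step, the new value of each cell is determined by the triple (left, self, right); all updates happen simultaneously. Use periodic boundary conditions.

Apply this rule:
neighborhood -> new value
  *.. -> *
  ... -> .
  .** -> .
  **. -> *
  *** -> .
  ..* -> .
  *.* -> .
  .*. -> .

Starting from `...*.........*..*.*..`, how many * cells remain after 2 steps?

3

....*.........*....*.
.....*.........*....*
count of *: 3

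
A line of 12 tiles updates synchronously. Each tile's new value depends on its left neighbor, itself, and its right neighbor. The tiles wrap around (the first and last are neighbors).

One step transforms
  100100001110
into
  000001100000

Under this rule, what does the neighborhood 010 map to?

0

At position 0 the neighborhood is 010; the next row has 0 there.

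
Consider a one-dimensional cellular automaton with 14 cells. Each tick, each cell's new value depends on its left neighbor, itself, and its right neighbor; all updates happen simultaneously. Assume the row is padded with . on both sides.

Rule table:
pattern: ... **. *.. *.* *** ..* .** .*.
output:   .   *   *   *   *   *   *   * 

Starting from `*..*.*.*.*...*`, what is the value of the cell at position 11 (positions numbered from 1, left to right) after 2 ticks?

tick 1: ***********.**
tick 2: **************
position 11 holds *

*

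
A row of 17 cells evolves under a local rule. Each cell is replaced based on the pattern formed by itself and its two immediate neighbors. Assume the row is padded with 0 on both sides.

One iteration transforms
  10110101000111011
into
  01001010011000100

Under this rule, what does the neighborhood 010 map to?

0

At position 0 the neighborhood is 010; the next row has 0 there.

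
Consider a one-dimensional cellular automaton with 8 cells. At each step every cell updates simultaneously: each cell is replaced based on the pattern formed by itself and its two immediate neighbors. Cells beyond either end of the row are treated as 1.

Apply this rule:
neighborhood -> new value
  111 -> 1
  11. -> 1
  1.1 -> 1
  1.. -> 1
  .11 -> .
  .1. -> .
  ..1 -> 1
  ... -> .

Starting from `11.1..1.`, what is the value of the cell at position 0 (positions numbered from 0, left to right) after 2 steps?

111.11.1
1111.11.
position 0 holds 1

1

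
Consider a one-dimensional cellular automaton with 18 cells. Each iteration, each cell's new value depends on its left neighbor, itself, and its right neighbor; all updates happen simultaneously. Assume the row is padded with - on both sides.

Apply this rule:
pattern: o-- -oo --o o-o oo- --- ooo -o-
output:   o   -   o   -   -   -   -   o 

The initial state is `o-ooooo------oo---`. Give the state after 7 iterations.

o------o----o--o--
oo----ooo--oooooo-
--o--o---oo------o
-oooooo-o--o----oo
o-------ooooo--o--
oo-----o-----oooo-
--o---ooo---o----o

--o---ooo---o----o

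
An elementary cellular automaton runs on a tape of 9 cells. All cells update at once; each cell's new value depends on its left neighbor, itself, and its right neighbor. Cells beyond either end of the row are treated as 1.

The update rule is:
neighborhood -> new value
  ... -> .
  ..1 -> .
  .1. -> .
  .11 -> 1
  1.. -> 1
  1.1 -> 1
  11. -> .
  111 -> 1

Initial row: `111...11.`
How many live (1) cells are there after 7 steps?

7

step 1: 11.1..1.1
step 2: 1.1.1..11
step 3: .1.1.1.11
step 4: 1.1.1.111
step 5: .1.1.1111
step 6: 1.1.11111
step 7: .1.111111
count of 1: 7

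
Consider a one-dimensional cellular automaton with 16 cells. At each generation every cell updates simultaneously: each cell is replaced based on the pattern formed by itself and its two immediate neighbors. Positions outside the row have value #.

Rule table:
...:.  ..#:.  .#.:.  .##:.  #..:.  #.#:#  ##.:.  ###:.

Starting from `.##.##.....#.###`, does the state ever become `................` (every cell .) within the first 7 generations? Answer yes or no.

#..#........#...
................
all cells are . at generation 2

yes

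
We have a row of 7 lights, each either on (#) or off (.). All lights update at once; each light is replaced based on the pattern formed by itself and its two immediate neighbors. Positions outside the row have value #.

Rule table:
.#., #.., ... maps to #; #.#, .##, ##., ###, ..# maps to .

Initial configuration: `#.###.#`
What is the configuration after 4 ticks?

######.

.......
######.
.......  (repeats tick 1; period 2)
tick 4: ######.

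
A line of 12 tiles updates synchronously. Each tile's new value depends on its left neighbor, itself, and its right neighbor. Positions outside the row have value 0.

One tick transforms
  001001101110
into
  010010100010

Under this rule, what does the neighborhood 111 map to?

0

At position 9 the neighborhood is 111; the next row has 0 there.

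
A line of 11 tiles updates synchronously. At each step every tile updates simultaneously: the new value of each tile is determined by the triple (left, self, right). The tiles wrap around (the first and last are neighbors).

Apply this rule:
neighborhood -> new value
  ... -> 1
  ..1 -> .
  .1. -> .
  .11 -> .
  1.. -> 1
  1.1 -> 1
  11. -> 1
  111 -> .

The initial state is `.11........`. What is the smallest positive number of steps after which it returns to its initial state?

step 1: ..111111111
step 2: 1.........1
step 3: 111111111..
step 4: ........11.
step 5: 1111111..11
step 6: ......11...
step 7: 11111..1111
step 8: ....11.....
step 9: 111..111111
step 10: ..11.......
step 11: 1..11111111
step 12: 11.........
step 13: .111111111.
step 14: .........11
step 15: 11111111..1
step 16: .......11..
step 17: 111111..111
step 18: .....11....
step 19: 1111..11111
step 20: ...11......
step 21: 11..1111111
step 22: .11........

22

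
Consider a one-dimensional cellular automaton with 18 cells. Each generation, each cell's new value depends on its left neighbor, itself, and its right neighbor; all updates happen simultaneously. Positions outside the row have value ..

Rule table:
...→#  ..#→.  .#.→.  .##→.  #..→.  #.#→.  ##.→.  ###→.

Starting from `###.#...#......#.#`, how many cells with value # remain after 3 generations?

......#...####....
#####...#......###
......#...####....
count of #: 5

5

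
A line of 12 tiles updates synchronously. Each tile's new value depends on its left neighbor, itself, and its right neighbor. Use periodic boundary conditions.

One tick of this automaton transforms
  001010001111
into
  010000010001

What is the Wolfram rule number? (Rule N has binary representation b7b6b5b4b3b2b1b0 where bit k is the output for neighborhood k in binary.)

position 9: 111 → 0  (bit 7 = 0)
position 11: 110 → 1  (bit 6 = 1)
position 3: 101 → 0  (bit 5 = 0)
position 0: 100 → 0  (bit 4 = 0)
position 8: 011 → 0  (bit 3 = 0)
position 2: 010 → 0  (bit 2 = 0)
position 1: 001 → 1  (bit 1 = 1)
position 6: 000 → 0  (bit 0 = 0)
bits b7..b0 = 01000010 = 66

66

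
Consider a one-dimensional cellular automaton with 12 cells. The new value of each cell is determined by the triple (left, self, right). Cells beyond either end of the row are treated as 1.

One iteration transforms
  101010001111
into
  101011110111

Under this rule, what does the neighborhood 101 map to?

At position 1 the neighborhood is 101; the next row has 0 there.

0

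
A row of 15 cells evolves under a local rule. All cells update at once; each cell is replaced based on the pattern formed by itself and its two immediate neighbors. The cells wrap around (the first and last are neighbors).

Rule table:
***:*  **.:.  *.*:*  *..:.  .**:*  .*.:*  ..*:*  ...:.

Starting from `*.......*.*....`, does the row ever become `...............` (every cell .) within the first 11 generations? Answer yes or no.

*......****...*
......****...**
.....****...**.
....****...**..
...****...**...
..****...**....
.****...**.....
****...**......
***...**......*
**...**......**
*...**......***
generation 11 is *...**......***, still not uniform .

no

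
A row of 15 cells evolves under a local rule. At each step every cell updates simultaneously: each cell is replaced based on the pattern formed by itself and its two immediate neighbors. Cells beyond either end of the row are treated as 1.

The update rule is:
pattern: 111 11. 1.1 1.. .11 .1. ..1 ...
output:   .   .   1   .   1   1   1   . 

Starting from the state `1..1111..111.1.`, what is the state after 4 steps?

.....11..11..11

..11....11..111
.11....11..11..
11....11..11..1
.....11..11..11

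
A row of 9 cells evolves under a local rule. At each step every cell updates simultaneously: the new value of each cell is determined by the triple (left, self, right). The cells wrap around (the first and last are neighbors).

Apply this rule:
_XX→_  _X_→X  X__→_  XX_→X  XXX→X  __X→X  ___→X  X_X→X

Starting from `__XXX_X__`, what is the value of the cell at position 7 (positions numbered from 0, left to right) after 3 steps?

step 1: XX_XXXX_X
step 2: XXX_XXXX_
step 3: _XXX_XXXX
position 7 holds X

X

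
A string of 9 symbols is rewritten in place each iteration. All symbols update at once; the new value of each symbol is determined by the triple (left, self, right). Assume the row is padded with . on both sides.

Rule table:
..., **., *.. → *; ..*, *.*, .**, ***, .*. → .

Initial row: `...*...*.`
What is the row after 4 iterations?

**..**..*
.**..**..
..**..***
*..**...*

*..**...*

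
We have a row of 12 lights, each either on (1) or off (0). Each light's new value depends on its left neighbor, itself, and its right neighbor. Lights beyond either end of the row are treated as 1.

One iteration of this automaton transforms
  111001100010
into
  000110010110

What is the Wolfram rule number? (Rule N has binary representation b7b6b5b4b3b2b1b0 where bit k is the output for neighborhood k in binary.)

22

position 0: 111 → 0  (bit 7 = 0)
position 2: 110 → 0  (bit 6 = 0)
position 11: 101 → 0  (bit 5 = 0)
position 3: 100 → 1  (bit 4 = 1)
position 5: 011 → 0  (bit 3 = 0)
position 10: 010 → 1  (bit 2 = 1)
position 4: 001 → 1  (bit 1 = 1)
position 8: 000 → 0  (bit 0 = 0)
bits b7..b0 = 00010110 = 22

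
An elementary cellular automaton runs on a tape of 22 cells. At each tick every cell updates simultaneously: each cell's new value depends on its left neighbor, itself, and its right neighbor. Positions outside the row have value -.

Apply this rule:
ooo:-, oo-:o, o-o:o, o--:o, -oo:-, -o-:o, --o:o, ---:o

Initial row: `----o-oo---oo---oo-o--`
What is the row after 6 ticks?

oooooo-oooo-oooo-ooooo
-----oo---oo---oo----o
ooooo-oooo-oooo-oooooo
----oo---oo---oo-----o
oooo-oooo-oooo-ooooooo
---oo---oo---oo------o

---oo---oo---oo------o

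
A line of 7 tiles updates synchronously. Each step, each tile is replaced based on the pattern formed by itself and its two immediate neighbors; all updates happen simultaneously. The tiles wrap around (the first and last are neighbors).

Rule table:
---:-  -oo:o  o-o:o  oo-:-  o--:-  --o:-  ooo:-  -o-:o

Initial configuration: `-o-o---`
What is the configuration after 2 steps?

-o-----

-ooo---
-o-----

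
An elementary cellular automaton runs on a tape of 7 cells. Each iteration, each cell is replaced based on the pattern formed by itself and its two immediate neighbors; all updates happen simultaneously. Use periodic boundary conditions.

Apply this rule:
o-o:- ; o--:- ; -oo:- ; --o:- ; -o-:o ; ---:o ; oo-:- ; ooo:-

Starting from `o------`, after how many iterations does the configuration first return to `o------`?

2

iteration 1: o-oooo-
iteration 2: o------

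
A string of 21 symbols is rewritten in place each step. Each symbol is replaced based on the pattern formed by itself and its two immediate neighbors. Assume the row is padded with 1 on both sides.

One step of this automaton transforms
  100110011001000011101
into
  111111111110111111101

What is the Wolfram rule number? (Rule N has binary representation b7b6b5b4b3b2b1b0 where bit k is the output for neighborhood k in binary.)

position 17: 111 → 1  (bit 7 = 1)
position 0: 110 → 1  (bit 6 = 1)
position 19: 101 → 0  (bit 5 = 0)
position 1: 100 → 1  (bit 4 = 1)
position 3: 011 → 1  (bit 3 = 1)
position 11: 010 → 0  (bit 2 = 0)
position 2: 001 → 1  (bit 1 = 1)
position 13: 000 → 1  (bit 0 = 1)
bits b7..b0 = 11011011 = 219

219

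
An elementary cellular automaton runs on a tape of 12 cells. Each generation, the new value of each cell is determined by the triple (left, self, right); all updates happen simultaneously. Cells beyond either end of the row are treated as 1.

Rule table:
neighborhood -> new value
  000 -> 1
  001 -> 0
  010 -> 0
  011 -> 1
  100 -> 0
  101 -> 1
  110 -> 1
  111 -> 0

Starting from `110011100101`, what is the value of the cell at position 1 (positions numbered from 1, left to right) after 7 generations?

010010100011
100001001010
101100000101
111101110011
000111010010
010101100001
101011101101
position 1 holds 1

1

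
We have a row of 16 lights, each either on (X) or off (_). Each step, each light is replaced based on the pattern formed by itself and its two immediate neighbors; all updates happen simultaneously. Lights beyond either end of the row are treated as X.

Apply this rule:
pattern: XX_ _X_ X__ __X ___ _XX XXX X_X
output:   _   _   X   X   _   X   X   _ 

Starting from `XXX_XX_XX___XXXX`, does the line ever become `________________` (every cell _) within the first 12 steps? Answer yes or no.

step 1: XX__X__X_X_XXXXX
step 2: X_XX_XX____XXXXX
step 3: __X__X_X__XXXXXX
step 4: XX_XX___XXXXXXXX
step 5: X__X_X_XXXXXXXXX
step 6: _XX____XXXXXXXXX
step 7: _X_X__XXXXXXXXXX
step 8: ____XXXXXXXXXXXX
step 9: X__XXXXXXXXXXXXX
step 10: _XXXXXXXXXXXXXXX
step 11: _XXXXXXXXXXXXXXX  (fixed point — unchanged through step 12)
step 12 is _XXXXXXXXXXXXXXX, still not uniform _

no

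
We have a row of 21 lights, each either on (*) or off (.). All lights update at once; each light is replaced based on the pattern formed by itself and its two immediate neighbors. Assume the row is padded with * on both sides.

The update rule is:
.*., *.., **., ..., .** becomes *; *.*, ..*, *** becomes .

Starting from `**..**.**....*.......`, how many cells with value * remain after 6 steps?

.**.**.*****.*******.
.**.**.*...*.*.....*.
.**.**.***.*.*****.*.
.**.**.*.*.*.*...*.*.
.**.**.*.*.*.***.*.*.
.**.**.*.*.*.*.*.*.*.
count of *: 11

11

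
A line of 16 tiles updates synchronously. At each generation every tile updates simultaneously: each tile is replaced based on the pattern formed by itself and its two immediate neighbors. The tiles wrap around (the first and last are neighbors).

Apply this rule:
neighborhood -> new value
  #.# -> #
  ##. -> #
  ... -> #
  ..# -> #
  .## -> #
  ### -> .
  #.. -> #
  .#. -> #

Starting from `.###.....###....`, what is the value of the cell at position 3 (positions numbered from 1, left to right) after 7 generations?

##.#######.#####
.###.....###....  (repeats generation 0; period 2)
generation 7: ##.#######.#####
position 3 holds .

.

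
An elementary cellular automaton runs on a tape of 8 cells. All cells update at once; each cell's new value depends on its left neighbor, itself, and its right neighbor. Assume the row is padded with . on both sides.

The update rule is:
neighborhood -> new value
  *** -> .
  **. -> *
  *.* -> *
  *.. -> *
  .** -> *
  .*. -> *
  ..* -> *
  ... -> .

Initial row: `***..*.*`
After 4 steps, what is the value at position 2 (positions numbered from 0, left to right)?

*.******
***....*
*.**..**
********
position 2 holds *

*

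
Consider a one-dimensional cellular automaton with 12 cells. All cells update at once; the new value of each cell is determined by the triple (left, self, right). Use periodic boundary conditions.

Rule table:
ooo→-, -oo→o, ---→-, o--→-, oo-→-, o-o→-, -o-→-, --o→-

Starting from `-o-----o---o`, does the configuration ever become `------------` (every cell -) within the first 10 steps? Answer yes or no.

step 1: ------------
all cells are - at step 1

yes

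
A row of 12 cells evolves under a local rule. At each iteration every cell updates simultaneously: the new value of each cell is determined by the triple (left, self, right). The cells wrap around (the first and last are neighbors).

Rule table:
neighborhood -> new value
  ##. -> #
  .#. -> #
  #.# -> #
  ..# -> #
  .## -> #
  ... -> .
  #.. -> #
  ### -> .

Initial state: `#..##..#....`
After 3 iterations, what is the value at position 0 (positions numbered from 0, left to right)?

#

iteration 1: #########..#
iteration 2: ........####
iteration 3: #......##..#
position 0 holds #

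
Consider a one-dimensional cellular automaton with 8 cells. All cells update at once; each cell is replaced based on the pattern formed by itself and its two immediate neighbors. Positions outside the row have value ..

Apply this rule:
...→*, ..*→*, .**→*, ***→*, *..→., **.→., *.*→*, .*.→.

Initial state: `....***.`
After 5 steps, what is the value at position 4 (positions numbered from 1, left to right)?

.

step 1: ******..
step 2: *****..*
step 3: ****..*.
step 4: ***..*..
step 5: **..*..*
position 4 holds .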